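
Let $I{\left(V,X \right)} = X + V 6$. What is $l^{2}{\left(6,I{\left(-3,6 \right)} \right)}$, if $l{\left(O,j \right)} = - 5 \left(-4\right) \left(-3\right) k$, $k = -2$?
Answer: $14400$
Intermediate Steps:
$I{\left(V,X \right)} = X + 6 V$
$l{\left(O,j \right)} = 120$ ($l{\left(O,j \right)} = - 5 \left(-4\right) \left(-3\right) \left(-2\right) = - 5 \cdot 12 \left(-2\right) = \left(-5\right) \left(-24\right) = 120$)
$l^{2}{\left(6,I{\left(-3,6 \right)} \right)} = 120^{2} = 14400$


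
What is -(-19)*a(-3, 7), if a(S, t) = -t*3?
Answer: -399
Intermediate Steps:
a(S, t) = -3*t
-(-19)*a(-3, 7) = -(-19)*(-3*7) = -(-19)*(-21) = -1*399 = -399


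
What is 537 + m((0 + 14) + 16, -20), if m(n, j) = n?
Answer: 567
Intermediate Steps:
537 + m((0 + 14) + 16, -20) = 537 + ((0 + 14) + 16) = 537 + (14 + 16) = 537 + 30 = 567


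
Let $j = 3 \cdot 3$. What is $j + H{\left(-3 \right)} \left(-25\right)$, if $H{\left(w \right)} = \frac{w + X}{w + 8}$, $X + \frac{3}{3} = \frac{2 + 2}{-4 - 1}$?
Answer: $33$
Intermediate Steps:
$X = - \frac{9}{5}$ ($X = -1 + \frac{2 + 2}{-4 - 1} = -1 + \frac{4}{-5} = -1 + 4 \left(- \frac{1}{5}\right) = -1 - \frac{4}{5} = - \frac{9}{5} \approx -1.8$)
$j = 9$
$H{\left(w \right)} = \frac{- \frac{9}{5} + w}{8 + w}$ ($H{\left(w \right)} = \frac{w - \frac{9}{5}}{w + 8} = \frac{- \frac{9}{5} + w}{8 + w}$)
$j + H{\left(-3 \right)} \left(-25\right) = 9 + \frac{- \frac{9}{5} - 3}{8 - 3} \left(-25\right) = 9 + \frac{1}{5} \left(- \frac{24}{5}\right) \left(-25\right) = 9 - -24 = 9 + 24 = 33$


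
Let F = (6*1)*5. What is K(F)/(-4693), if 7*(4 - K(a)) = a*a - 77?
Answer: 795/32851 ≈ 0.024200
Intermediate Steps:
F = 30 (F = 6*5 = 30)
K(a) = 15 - a**2/7 (K(a) = 4 - (a*a - 77)/7 = 4 - (a**2 - 77)/7 = 4 - (-77 + a**2)/7 = 4 + (11 - a**2/7) = 15 - a**2/7)
K(F)/(-4693) = (15 - 1/7*30**2)/(-4693) = (15 - 1/7*900)*(-1/4693) = (15 - 900/7)*(-1/4693) = -795/7*(-1/4693) = 795/32851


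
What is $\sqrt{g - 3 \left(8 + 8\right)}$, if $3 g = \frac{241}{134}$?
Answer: $\frac{i \sqrt{7660110}}{402} \approx 6.8848 i$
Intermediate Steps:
$g = \frac{241}{402}$ ($g = \frac{241 \cdot \frac{1}{134}}{3} = \frac{1}{3} \cdot \frac{241}{134} = \frac{241}{402} \approx 0.5995$)
$\sqrt{g - 3 \left(8 + 8\right)} = \sqrt{\frac{241}{402} - 3 \left(8 + 8\right)} = \sqrt{\frac{241}{402} - 48} = \sqrt{- \frac{19055}{402}} = \frac{i \sqrt{7660110}}{402}$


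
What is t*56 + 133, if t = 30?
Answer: 1813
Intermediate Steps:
t*56 + 133 = 30*56 + 133 = 1680 + 133 = 1813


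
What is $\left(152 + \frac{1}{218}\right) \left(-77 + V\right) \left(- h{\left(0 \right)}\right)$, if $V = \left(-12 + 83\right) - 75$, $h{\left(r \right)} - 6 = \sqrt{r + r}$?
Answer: $\frac{8052291}{109} \approx 73874.0$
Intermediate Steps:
$h{\left(r \right)} = 6 + \sqrt{2} \sqrt{r}$ ($h{\left(r \right)} = 6 + \sqrt{r + r} = 6 + \sqrt{2 r} = 6 + \sqrt{2} \sqrt{r}$)
$V = -4$ ($V = 71 - 75 = -4$)
$\left(152 + \frac{1}{218}\right) \left(-77 + V\right) \left(- h{\left(0 \right)}\right) = \left(152 + \frac{1}{218}\right) \left(-77 - 4\right) \left(- (6 + \sqrt{2} \sqrt{0})\right) = \left(152 + \frac{1}{218}\right) \left(-81\right) \left(- (6 + \sqrt{2} \cdot 0)\right) = \frac{33137}{218} \left(-81\right) \left(- (6 + 0)\right) = - \frac{2684097 \left(\left(-1\right) 6\right)}{218} = \left(- \frac{2684097}{218}\right) \left(-6\right) = \frac{8052291}{109}$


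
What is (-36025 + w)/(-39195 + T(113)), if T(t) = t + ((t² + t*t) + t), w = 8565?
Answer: 27460/13431 ≈ 2.0445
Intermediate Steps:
T(t) = 2*t + 2*t² (T(t) = t + ((t² + t²) + t) = t + (2*t² + t) = t + (t + 2*t²) = 2*t + 2*t²)
(-36025 + w)/(-39195 + T(113)) = (-36025 + 8565)/(-39195 + 2*113*(1 + 113)) = -27460/(-39195 + 2*113*114) = -27460/(-39195 + 25764) = -27460/(-13431) = -27460*(-1/13431) = 27460/13431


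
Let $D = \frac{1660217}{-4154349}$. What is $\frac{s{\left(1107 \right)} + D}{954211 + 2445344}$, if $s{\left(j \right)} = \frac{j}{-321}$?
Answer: $- \frac{342119600}{302230871374473} \approx -1.132 \cdot 10^{-6}$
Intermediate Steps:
$s{\left(j \right)} = - \frac{j}{321}$ ($s{\left(j \right)} = j \left(- \frac{1}{321}\right) = - \frac{j}{321}$)
$D = - \frac{1660217}{4154349}$ ($D = 1660217 \left(- \frac{1}{4154349}\right) = - \frac{1660217}{4154349} \approx -0.39963$)
$\frac{s{\left(1107 \right)} + D}{954211 + 2445344} = \frac{\left(- \frac{1}{321}\right) 1107 - \frac{1660217}{4154349}}{954211 + 2445344} = \frac{- \frac{369}{107} - \frac{1660217}{4154349}}{3399555} = \left(- \frac{1710598000}{444515343}\right) \frac{1}{3399555} = - \frac{342119600}{302230871374473}$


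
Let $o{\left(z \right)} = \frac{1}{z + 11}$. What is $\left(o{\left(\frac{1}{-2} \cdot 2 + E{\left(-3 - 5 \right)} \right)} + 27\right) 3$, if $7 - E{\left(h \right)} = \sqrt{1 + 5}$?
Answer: $\frac{22974}{283} + \frac{3 \sqrt{6}}{283} \approx 81.206$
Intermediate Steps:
$E{\left(h \right)} = 7 - \sqrt{6}$ ($E{\left(h \right)} = 7 - \sqrt{1 + 5} = 7 - \sqrt{6}$)
$o{\left(z \right)} = \frac{1}{11 + z}$
$\left(o{\left(\frac{1}{-2} \cdot 2 + E{\left(-3 - 5 \right)} \right)} + 27\right) 3 = \left(\frac{1}{11 + \left(\frac{1}{-2} \cdot 2 + \left(7 - \sqrt{6}\right)\right)} + 27\right) 3 = \left(\frac{1}{11 + \left(\left(- \frac{1}{2}\right) 2 + \left(7 - \sqrt{6}\right)\right)} + 27\right) 3 = \left(\frac{1}{11 + \left(-1 + \left(7 - \sqrt{6}\right)\right)} + 27\right) 3 = \left(\frac{1}{11 + \left(6 - \sqrt{6}\right)} + 27\right) 3 = \left(\frac{1}{17 - \sqrt{6}} + 27\right) 3 = \left(27 + \frac{1}{17 - \sqrt{6}}\right) 3 = 81 + \frac{3}{17 - \sqrt{6}}$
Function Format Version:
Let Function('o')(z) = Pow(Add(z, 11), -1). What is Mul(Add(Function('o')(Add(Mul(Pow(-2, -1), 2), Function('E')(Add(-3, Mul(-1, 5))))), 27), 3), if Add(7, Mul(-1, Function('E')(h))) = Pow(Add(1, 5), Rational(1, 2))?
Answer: Add(Rational(22974, 283), Mul(Rational(3, 283), Pow(6, Rational(1, 2)))) ≈ 81.206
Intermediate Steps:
Function('E')(h) = Add(7, Mul(-1, Pow(6, Rational(1, 2)))) (Function('E')(h) = Add(7, Mul(-1, Pow(Add(1, 5), Rational(1, 2)))) = Add(7, Mul(-1, Pow(6, Rational(1, 2)))))
Function('o')(z) = Pow(Add(11, z), -1)
Mul(Add(Function('o')(Add(Mul(Pow(-2, -1), 2), Function('E')(Add(-3, Mul(-1, 5))))), 27), 3) = Mul(Add(Pow(Add(11, Add(Mul(Pow(-2, -1), 2), Add(7, Mul(-1, Pow(6, Rational(1, 2)))))), -1), 27), 3) = Mul(Add(Pow(Add(11, Add(Mul(Rational(-1, 2), 2), Add(7, Mul(-1, Pow(6, Rational(1, 2)))))), -1), 27), 3) = Mul(Add(Pow(Add(11, Add(-1, Add(7, Mul(-1, Pow(6, Rational(1, 2)))))), -1), 27), 3) = Mul(Add(Pow(Add(11, Add(6, Mul(-1, Pow(6, Rational(1, 2))))), -1), 27), 3) = Mul(Add(Pow(Add(17, Mul(-1, Pow(6, Rational(1, 2)))), -1), 27), 3) = Mul(Add(27, Pow(Add(17, Mul(-1, Pow(6, Rational(1, 2)))), -1)), 3) = Add(81, Mul(3, Pow(Add(17, Mul(-1, Pow(6, Rational(1, 2)))), -1)))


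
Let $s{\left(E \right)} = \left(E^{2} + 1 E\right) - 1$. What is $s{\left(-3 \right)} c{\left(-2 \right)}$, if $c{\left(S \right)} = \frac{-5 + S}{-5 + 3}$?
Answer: $\frac{35}{2} \approx 17.5$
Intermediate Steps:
$s{\left(E \right)} = -1 + E + E^{2}$ ($s{\left(E \right)} = \left(E^{2} + E\right) - 1 = \left(E + E^{2}\right) - 1 = -1 + E + E^{2}$)
$c{\left(S \right)} = \frac{5}{2} - \frac{S}{2}$ ($c{\left(S \right)} = \frac{-5 + S}{-2} = \left(-5 + S\right) \left(- \frac{1}{2}\right) = \frac{5}{2} - \frac{S}{2}$)
$s{\left(-3 \right)} c{\left(-2 \right)} = \left(-1 - 3 + \left(-3\right)^{2}\right) \left(\frac{5}{2} - -1\right) = \left(-1 - 3 + 9\right) \left(\frac{5}{2} + 1\right) = 5 \cdot \frac{7}{2} = \frac{35}{2}$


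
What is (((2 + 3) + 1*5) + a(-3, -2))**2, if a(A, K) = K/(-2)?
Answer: 121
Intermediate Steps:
a(A, K) = -K/2 (a(A, K) = K*(-1/2) = -K/2)
(((2 + 3) + 1*5) + a(-3, -2))**2 = (((2 + 3) + 1*5) - 1/2*(-2))**2 = ((5 + 5) + 1)**2 = (10 + 1)**2 = 11**2 = 121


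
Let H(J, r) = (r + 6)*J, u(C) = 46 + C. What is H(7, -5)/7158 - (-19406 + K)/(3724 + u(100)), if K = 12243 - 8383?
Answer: 6183631/1538970 ≈ 4.0180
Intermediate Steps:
K = 3860
H(J, r) = J*(6 + r) (H(J, r) = (6 + r)*J = J*(6 + r))
H(7, -5)/7158 - (-19406 + K)/(3724 + u(100)) = (7*(6 - 5))/7158 - (-19406 + 3860)/(3724 + (46 + 100)) = (7*1)*(1/7158) - (-15546)/(3724 + 146) = 7*(1/7158) - (-15546)/3870 = 7/7158 - (-15546)/3870 = 7/7158 - 1*(-2591/645) = 7/7158 + 2591/645 = 6183631/1538970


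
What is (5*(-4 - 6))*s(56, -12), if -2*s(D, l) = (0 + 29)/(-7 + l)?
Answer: -725/19 ≈ -38.158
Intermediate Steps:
s(D, l) = -29/(2*(-7 + l)) (s(D, l) = -(0 + 29)/(2*(-7 + l)) = -29/(2*(-7 + l)))
(5*(-4 - 6))*s(56, -12) = (5*(-4 - 6))*(-29/(-14 + 2*(-12))) = (5*(-10))*(-29/(-14 - 24)) = -(-1450)/(-38) = -(-1450)*(-1)/38 = -50*29/38 = -725/19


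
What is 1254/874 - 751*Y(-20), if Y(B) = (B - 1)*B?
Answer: -7254627/23 ≈ -3.1542e+5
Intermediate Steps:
Y(B) = B*(-1 + B) (Y(B) = (-1 + B)*B = B*(-1 + B))
1254/874 - 751*Y(-20) = 1254/874 - (-15020)*(-1 - 20) = 1254*(1/874) - (-15020)*(-21) = 33/23 - 751*420 = 33/23 - 315420 = -7254627/23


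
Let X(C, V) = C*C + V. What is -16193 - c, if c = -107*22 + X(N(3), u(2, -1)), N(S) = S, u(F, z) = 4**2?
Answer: -13864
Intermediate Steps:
u(F, z) = 16
X(C, V) = V + C**2 (X(C, V) = C**2 + V = V + C**2)
c = -2329 (c = -107*22 + (16 + 3**2) = -2354 + (16 + 9) = -2354 + 25 = -2329)
-16193 - c = -16193 - 1*(-2329) = -16193 + 2329 = -13864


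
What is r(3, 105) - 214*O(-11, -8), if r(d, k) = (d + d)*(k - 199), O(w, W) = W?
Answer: 1148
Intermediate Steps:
r(d, k) = 2*d*(-199 + k) (r(d, k) = (2*d)*(-199 + k) = 2*d*(-199 + k))
r(3, 105) - 214*O(-11, -8) = 2*3*(-199 + 105) - 214*(-8) = 2*3*(-94) - 1*(-1712) = -564 + 1712 = 1148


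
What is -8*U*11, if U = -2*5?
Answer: 880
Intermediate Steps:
U = -10
-8*U*11 = -8*(-10)*11 = 80*11 = 880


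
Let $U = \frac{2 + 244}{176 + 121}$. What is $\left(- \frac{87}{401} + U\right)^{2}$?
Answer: $\frac{588984361}{1576010601} \approx 0.37372$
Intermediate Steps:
$U = \frac{82}{99}$ ($U = \frac{246}{297} = 246 \cdot \frac{1}{297} = \frac{82}{99} \approx 0.82828$)
$\left(- \frac{87}{401} + U\right)^{2} = \left(- \frac{87}{401} + \frac{82}{99}\right)^{2} = \left(\frac{24269}{39699}\right)^{2} = \frac{588984361}{1576010601}$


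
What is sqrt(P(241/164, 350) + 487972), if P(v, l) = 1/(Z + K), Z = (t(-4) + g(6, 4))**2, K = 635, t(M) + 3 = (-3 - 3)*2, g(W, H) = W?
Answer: sqrt(62540443587)/358 ≈ 698.55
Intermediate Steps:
t(M) = -15 (t(M) = -3 + (-3 - 3)*2 = -3 - 6*2 = -3 - 12 = -15)
Z = 81 (Z = (-15 + 6)**2 = (-9)**2 = 81)
P(v, l) = 1/716 (P(v, l) = 1/(81 + 635) = 1/716)
sqrt(P(241/164, 350) + 487972) = sqrt(1/716 + 487972) = sqrt(349387953/716) = sqrt(62540443587)/358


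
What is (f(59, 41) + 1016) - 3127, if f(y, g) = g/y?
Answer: -124508/59 ≈ -2110.3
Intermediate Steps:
(f(59, 41) + 1016) - 3127 = (41/59 + 1016) - 3127 = 59985/59 - 3127 = -124508/59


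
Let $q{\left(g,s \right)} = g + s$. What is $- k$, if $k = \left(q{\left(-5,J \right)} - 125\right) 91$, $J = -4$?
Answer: $12194$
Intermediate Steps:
$k = -12194$ ($k = \left(\left(-5 - 4\right) - 125\right) 91 = \left(-9 - 125\right) 91 = \left(-134\right) 91 = -12194$)
$- k = \left(-1\right) \left(-12194\right) = 12194$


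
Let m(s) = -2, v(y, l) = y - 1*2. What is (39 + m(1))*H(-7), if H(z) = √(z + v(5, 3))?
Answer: 74*I ≈ 74.0*I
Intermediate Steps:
v(y, l) = -2 + y (v(y, l) = y - 2 = -2 + y)
H(z) = √(3 + z) (H(z) = √(z + (-2 + 5)) = √(z + 3) = √(3 + z))
(39 + m(1))*H(-7) = (39 - 2)*√(3 - 7) = 37*√(-4) = 37*(2*I) = 74*I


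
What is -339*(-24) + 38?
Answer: 8174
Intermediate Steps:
-339*(-24) + 38 = 8136 + 38 = 8174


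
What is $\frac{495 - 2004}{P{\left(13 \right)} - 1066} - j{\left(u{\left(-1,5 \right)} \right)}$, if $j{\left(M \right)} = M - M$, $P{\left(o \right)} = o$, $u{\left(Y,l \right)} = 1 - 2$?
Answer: $\frac{503}{351} \approx 1.433$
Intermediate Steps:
$u{\left(Y,l \right)} = -1$
$j{\left(M \right)} = 0$
$\frac{495 - 2004}{P{\left(13 \right)} - 1066} - j{\left(u{\left(-1,5 \right)} \right)} = \frac{495 - 2004}{13 - 1066} - 0 = - \frac{1509}{-1053} + 0 = \left(-1509\right) \left(- \frac{1}{1053}\right) + 0 = \frac{503}{351} + 0 = \frac{503}{351}$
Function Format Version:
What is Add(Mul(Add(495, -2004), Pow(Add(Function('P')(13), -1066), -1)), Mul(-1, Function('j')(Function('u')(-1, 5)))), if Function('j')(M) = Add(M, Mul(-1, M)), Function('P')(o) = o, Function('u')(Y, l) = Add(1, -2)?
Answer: Rational(503, 351) ≈ 1.4330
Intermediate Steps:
Function('u')(Y, l) = -1
Function('j')(M) = 0
Add(Mul(Add(495, -2004), Pow(Add(Function('P')(13), -1066), -1)), Mul(-1, Function('j')(Function('u')(-1, 5)))) = Add(Mul(Add(495, -2004), Pow(Add(13, -1066), -1)), Mul(-1, 0)) = Add(Mul(-1509, Pow(-1053, -1)), 0) = Add(Mul(-1509, Rational(-1, 1053)), 0) = Add(Rational(503, 351), 0) = Rational(503, 351)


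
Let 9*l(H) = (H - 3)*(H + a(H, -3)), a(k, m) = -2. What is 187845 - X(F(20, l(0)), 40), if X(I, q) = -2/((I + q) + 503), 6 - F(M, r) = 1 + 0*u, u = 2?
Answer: 51469531/274 ≈ 1.8785e+5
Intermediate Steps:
l(H) = (-3 + H)*(-2 + H)/9 (l(H) = ((H - 3)*(H - 2))/9 = ((-3 + H)*(-2 + H))/9 = (-3 + H)*(-2 + H)/9)
F(M, r) = 5 (F(M, r) = 6 - (1 + 0*2) = 6 - (1 + 0) = 6 - 1*1 = 6 - 1 = 5)
X(I, q) = -2/(503 + I + q)
187845 - X(F(20, l(0)), 40) = 187845 - (-2)/(503 + 5 + 40) = 187845 - (-2)/548 = 187845 - 1*(-1/274) = 187845 + 1/274 = 51469531/274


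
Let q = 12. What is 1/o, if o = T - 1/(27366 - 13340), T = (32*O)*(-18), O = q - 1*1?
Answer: -14026/88868737 ≈ -0.00015783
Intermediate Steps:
O = 11 (O = 12 - 1*1 = 12 - 1 = 11)
T = -6336 (T = (32*11)*(-18) = 352*(-18) = -6336)
o = -88868737/14026 (o = -6336 - 1/(27366 - 13340) = -6336 - 1/14026 = -88868737/14026 ≈ -6336.0)
1/o = 1/(-88868737/14026) = -14026/88868737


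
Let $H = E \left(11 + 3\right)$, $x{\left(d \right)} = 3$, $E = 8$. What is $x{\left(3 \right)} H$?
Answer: $336$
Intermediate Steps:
$H = 112$ ($H = 8 \left(11 + 3\right) = 8 \cdot 14 = 112$)
$x{\left(3 \right)} H = 3 \cdot 112 = 336$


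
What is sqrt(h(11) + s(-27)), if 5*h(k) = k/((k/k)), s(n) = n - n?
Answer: sqrt(55)/5 ≈ 1.4832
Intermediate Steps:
s(n) = 0
h(k) = k/5 (h(k) = (k/((k/k)))/5 = (k/1)/5 = (k*1)/5 = k/5)
sqrt(h(11) + s(-27)) = sqrt((1/5)*11 + 0) = sqrt(11/5 + 0) = sqrt(11/5) = sqrt(55)/5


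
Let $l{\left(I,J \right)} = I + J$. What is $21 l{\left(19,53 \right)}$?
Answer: $1512$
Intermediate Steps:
$21 l{\left(19,53 \right)} = 21 \left(19 + 53\right) = 21 \cdot 72 = 1512$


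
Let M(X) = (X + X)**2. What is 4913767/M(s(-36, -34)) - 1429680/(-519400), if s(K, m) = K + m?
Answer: 263289011/1038800 ≈ 253.46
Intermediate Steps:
M(X) = 4*X**2 (M(X) = (2*X)**2 = 4*X**2)
4913767/M(s(-36, -34)) - 1429680/(-519400) = 4913767/((4*(-36 - 34)**2)) - 1429680/(-519400) = 4913767/((4*(-70)**2)) - 1429680*(-1/519400) = 4913767/((4*4900)) + 5106/1855 = 4913767/19600 + 5106/1855 = 263289011/1038800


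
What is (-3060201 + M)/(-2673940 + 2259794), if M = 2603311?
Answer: 228445/207073 ≈ 1.1032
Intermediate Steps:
(-3060201 + M)/(-2673940 + 2259794) = (-3060201 + 2603311)/(-2673940 + 2259794) = -456890/(-414146) = -456890*(-1/414146) = 228445/207073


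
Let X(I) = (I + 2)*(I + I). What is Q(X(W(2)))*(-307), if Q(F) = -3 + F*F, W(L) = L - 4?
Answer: 921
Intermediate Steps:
W(L) = -4 + L
X(I) = 2*I*(2 + I) (X(I) = (2 + I)*(2*I) = 2*I*(2 + I))
Q(F) = -3 + F**2
Q(X(W(2)))*(-307) = (-3 + (2*(-4 + 2)*(2 + (-4 + 2)))**2)*(-307) = (-3 + (2*(-2)*(2 - 2))**2)*(-307) = (-3 + (2*(-2)*0)**2)*(-307) = (-3 + 0**2)*(-307) = (-3 + 0)*(-307) = -3*(-307) = 921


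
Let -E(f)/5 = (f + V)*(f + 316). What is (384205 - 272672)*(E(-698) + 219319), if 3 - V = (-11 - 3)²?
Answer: -165346668703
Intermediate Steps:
V = -193 (V = 3 - (-11 - 3)² = 3 - 1*(-14)² = 3 - 1*196 = 3 - 196 = -193)
E(f) = -5*(-193 + f)*(316 + f) (E(f) = -5*(f - 193)*(f + 316) = -5*(-193 + f)*(316 + f))
(384205 - 272672)*(E(-698) + 219319) = (384205 - 272672)*((304940 - 615*(-698) - 5*(-698)²) + 219319) = 111533*((304940 + 429270 - 5*487204) + 219319) = 111533*((304940 + 429270 - 2436020) + 219319) = 111533*(-1701810 + 219319) = 111533*(-1482491) = -165346668703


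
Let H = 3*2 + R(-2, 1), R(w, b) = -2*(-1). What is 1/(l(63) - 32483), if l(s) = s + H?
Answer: -1/32412 ≈ -3.0853e-5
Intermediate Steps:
R(w, b) = 2
H = 8 (H = 3*2 + 2 = 6 + 2 = 8)
l(s) = 8 + s (l(s) = s + 8 = 8 + s)
1/(l(63) - 32483) = 1/((8 + 63) - 32483) = 1/(71 - 32483) = 1/(-32412) = -1/32412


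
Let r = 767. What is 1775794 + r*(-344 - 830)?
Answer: 875336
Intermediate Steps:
1775794 + r*(-344 - 830) = 1775794 + 767*(-344 - 830) = 1775794 + 767*(-1174) = 1775794 - 900458 = 875336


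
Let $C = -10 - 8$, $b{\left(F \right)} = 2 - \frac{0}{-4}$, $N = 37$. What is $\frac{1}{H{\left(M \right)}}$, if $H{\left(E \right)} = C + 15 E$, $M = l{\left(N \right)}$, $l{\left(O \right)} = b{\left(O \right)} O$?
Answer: $\frac{1}{1092} \approx 0.00091575$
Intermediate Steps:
$b{\left(F \right)} = 2$ ($b{\left(F \right)} = 2 - 0 \left(- \frac{1}{4}\right) = 2 - 0 = 2 + 0 = 2$)
$l{\left(O \right)} = 2 O$
$C = -18$ ($C = -10 - 8 = -18$)
$M = 74$ ($M = 2 \cdot 37 = 74$)
$H{\left(E \right)} = -18 + 15 E$
$\frac{1}{H{\left(M \right)}} = \frac{1}{-18 + 15 \cdot 74} = \frac{1}{-18 + 1110} = \frac{1}{1092}$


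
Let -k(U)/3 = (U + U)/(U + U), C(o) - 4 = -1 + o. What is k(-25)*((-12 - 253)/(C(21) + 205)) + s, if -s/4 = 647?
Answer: -591857/229 ≈ -2584.5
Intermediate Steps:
C(o) = 3 + o (C(o) = 4 + (-1 + o) = 3 + o)
s = -2588 (s = -4*647 = -2588)
k(U) = -3 (k(U) = -3*(U + U)/(U + U) = -3*2*U/(2*U) = -3*2*U*1/(2*U) = -3*1 = -3)
k(-25)*((-12 - 253)/(C(21) + 205)) + s = -3*(-12 - 253)/((3 + 21) + 205) - 2588 = -(-795)/(24 + 205) - 2588 = -(-795)/229 - 2588 = -3*(-265/229) - 2588 = 795/229 - 2588 = -591857/229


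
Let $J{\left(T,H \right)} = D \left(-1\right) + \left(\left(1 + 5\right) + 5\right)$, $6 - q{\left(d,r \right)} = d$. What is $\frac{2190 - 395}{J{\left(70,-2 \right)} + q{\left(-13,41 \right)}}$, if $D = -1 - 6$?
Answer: $\frac{1795}{37} \approx 48.513$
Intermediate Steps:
$q{\left(d,r \right)} = 6 - d$
$D = -7$ ($D = -1 - 6 = -7$)
$J{\left(T,H \right)} = 18$ ($J{\left(T,H \right)} = \left(-7\right) \left(-1\right) + \left(\left(1 + 5\right) + 5\right) = 7 + \left(6 + 5\right) = 7 + 11 = 18$)
$\frac{2190 - 395}{J{\left(70,-2 \right)} + q{\left(-13,41 \right)}} = \frac{2190 - 395}{18 + \left(6 - -13\right)} = \frac{1795}{18 + \left(6 + 13\right)} = \frac{1795}{18 + 19} = \frac{1795}{37}$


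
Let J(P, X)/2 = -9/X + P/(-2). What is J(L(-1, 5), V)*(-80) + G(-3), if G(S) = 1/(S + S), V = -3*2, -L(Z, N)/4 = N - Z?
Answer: -12961/6 ≈ -2160.2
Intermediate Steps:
L(Z, N) = -4*N + 4*Z (L(Z, N) = -4*(N - Z) = -4*N + 4*Z)
V = -6
G(S) = 1/(2*S)
J(P, X) = -P - 18/X (J(P, X) = 2*(-9/X + P/(-2)) = 2*(-9/X + P*(-½)) = 2*(-9/X - P/2) = -P - 18/X)
J(L(-1, 5), V)*(-80) + G(-3) = (-(-4*5 + 4*(-1)) - 18/(-6))*(-80) + (½)/(-3) = (-(-20 - 4) - 18*(-⅙))*(-80) + (½)*(-⅓) = (-1*(-24) + 3)*(-80) - ⅙ = (24 + 3)*(-80) - ⅙ = 27*(-80) - ⅙ = -2160 - ⅙ = -12961/6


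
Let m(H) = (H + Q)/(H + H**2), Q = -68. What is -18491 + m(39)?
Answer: -28845989/1560 ≈ -18491.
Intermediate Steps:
m(H) = (-68 + H)/(H + H**2) (m(H) = (H - 68)/(H + H**2) = (-68 + H)/(H + H**2))
-18491 + m(39) = -18491 + (-68 + 39)/(39*(1 + 39)) = -18491 + (1/39)*(-29)/40 = -18491 + (1/39)*(1/40)*(-29) = -18491 - 29/1560 = -28845989/1560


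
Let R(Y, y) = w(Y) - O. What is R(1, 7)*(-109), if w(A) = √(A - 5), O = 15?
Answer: 1635 - 218*I ≈ 1635.0 - 218.0*I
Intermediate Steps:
w(A) = √(-5 + A)
R(Y, y) = -15 + √(-5 + Y) (R(Y, y) = √(-5 + Y) - 1*15 = √(-5 + Y) - 15 = -15 + √(-5 + Y))
R(1, 7)*(-109) = (-15 + √(-5 + 1))*(-109) = (-15 + √(-4))*(-109) = (-15 + 2*I)*(-109) = 1635 - 218*I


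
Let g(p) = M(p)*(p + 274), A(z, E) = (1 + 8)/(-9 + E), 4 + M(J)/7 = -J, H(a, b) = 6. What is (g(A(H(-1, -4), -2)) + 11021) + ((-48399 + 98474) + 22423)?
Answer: 9369574/121 ≈ 77435.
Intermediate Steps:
M(J) = -28 - 7*J (M(J) = -28 + 7*(-J) = -28 - 7*J)
A(z, E) = 9/(-9 + E)
g(p) = (-28 - 7*p)*(274 + p) (g(p) = (-28 - 7*p)*(p + 274) = (-28 - 7*p)*(274 + p))
(g(A(H(-1, -4), -2)) + 11021) + ((-48399 + 98474) + 22423) = (-7*(4 + 9/(-9 - 2))*(274 + 9/(-9 - 2)) + 11021) + ((-48399 + 98474) + 22423) = (-7*(4 + 9/(-11))*(274 + 9/(-11)) + 11021) + (50075 + 22423) = (-7*(4 + 9*(-1/11))*(274 + 9*(-1/11)) + 11021) + 72498 = (-7*(4 - 9/11)*(274 - 9/11) + 11021) + 72498 = (-7*35/11*3005/11 + 11021) + 72498 = (-736225/121 + 11021) + 72498 = 597316/121 + 72498 = 9369574/121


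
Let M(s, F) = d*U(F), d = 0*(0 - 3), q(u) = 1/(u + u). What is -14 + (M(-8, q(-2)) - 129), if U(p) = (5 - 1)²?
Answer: -143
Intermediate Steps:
U(p) = 16 (U(p) = 4² = 16)
q(u) = 1/(2*u)
d = 0 (d = 0*(-3) = 0)
M(s, F) = 0 (M(s, F) = 0*16 = 0)
-14 + (M(-8, q(-2)) - 129) = -14 + (0 - 129) = -14 - 129 = -143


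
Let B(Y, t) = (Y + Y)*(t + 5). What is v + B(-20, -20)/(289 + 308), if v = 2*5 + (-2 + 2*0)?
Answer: 1792/199 ≈ 9.0050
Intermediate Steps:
B(Y, t) = 2*Y*(5 + t) (B(Y, t) = (2*Y)*(5 + t) = 2*Y*(5 + t))
v = 8 (v = 10 + (-2 + 0) = 10 - 2 = 8)
v + B(-20, -20)/(289 + 308) = 8 + (2*(-20)*(5 - 20))/(289 + 308) = 8 + (2*(-20)*(-15))/597 = 8 + (1/597)*600 = 8 + 200/199 = 1792/199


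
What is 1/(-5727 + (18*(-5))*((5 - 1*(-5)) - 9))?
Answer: -1/5817 ≈ -0.00017191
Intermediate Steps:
1/(-5727 + (18*(-5))*((5 - 1*(-5)) - 9)) = 1/(-5727 - 90*((5 + 5) - 9)) = 1/(-5727 - 90*(10 - 9)) = 1/(-5727 - 90*1) = 1/(-5727 - 90) = 1/(-5817) = -1/5817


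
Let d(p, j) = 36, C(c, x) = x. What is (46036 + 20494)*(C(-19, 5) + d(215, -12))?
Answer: 2727730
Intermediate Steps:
(46036 + 20494)*(C(-19, 5) + d(215, -12)) = (46036 + 20494)*(5 + 36) = 66530*41 = 2727730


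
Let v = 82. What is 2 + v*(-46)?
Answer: -3770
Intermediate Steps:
2 + v*(-46) = 2 + 82*(-46) = 2 - 3772 = -3770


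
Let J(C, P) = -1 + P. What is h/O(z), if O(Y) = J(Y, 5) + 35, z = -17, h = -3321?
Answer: -1107/13 ≈ -85.154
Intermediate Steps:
O(Y) = 39 (O(Y) = (-1 + 5) + 35 = 4 + 35 = 39)
h/O(z) = -3321/39 = -3321*1/39 = -1107/13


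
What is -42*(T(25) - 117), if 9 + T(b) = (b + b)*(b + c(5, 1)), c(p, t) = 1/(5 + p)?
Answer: -47418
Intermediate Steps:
T(b) = -9 + 2*b*(⅒ + b) (T(b) = -9 + (b + b)*(b + 1/(5 + 5)) = -9 + (2*b)*(b + 1/10) = -9 + (2*b)*(b + ⅒) = -9 + (2*b)*(⅒ + b) = -9 + 2*b*(⅒ + b))
-42*(T(25) - 117) = -42*((-9 + 2*25² + (⅕)*25) - 117) = -42*((-9 + 2*625 + 5) - 117) = -42*((-9 + 1250 + 5) - 117) = -42*(1246 - 117) = -42*1129 = -47418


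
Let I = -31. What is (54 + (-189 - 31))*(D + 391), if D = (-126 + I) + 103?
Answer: -55942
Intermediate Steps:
D = -54 (D = (-126 - 31) + 103 = -157 + 103 = -54)
(54 + (-189 - 31))*(D + 391) = (54 + (-189 - 31))*(-54 + 391) = (54 - 220)*337 = -166*337 = -55942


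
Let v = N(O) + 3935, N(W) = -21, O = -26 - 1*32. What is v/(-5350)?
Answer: -1957/2675 ≈ -0.73159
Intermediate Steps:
O = -58 (O = -26 - 32 = -58)
v = 3914 (v = -21 + 3935 = 3914)
v/(-5350) = 3914/(-5350) = 3914*(-1/5350) = -1957/2675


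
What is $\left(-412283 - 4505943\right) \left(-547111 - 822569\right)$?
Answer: $6736395787680$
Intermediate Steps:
$\left(-412283 - 4505943\right) \left(-547111 - 822569\right) = \left(-4918226\right) \left(-1369680\right) = 6736395787680$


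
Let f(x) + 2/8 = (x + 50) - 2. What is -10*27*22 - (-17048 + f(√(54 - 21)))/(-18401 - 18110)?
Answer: -867569361/146044 + √33/36511 ≈ -5940.5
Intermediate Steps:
f(x) = 191/4 + x (f(x) = -¼ + ((x + 50) - 2) = -¼ + ((50 + x) - 2) = -¼ + (48 + x) = 191/4 + x)
-10*27*22 - (-17048 + f(√(54 - 21)))/(-18401 - 18110) = -10*27*22 - (-17048 + (191/4 + √(54 - 21)))/(-18401 - 18110) = -270*22 - (-17048 + (191/4 + √33))/(-36511) = -5940 - (-68001/4 + √33)*(-1)/36511 = -5940 - (68001/146044 - √33/36511) = -5940 + (-68001/146044 + √33/36511) = -867569361/146044 + √33/36511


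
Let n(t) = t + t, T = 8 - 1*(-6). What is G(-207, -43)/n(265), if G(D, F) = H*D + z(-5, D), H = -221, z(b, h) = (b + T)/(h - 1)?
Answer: 9515367/110240 ≈ 86.315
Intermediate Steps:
T = 14 (T = 8 + 6 = 14)
n(t) = 2*t
z(b, h) = (14 + b)/(-1 + h) (z(b, h) = (b + 14)/(h - 1) = (14 + b)/(-1 + h))
G(D, F) = -221*D + 9/(-1 + D) (G(D, F) = -221*D + (14 - 5)/(-1 + D) = -221*D + 9/(-1 + D))
G(-207, -43)/n(265) = ((9 - 221*(-207)*(-1 - 207))/(-1 - 207))/((2*265)) = ((9 - 221*(-207)*(-208))/(-208))/530 = -(9 - 9515376)/208*(1/530) = -1/208*(-9515367)*(1/530) = (9515367/208)*(1/530) = 9515367/110240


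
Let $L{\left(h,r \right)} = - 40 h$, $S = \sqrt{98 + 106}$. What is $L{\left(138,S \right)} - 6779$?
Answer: $-12299$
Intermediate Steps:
$S = 2 \sqrt{51}$ ($S = \sqrt{204} = 2 \sqrt{51} \approx 14.283$)
$L{\left(138,S \right)} - 6779 = \left(-40\right) 138 - 6779 = -5520 - 6779 = -12299$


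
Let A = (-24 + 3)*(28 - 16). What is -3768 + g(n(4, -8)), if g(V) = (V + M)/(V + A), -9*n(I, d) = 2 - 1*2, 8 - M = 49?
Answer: -949495/252 ≈ -3767.8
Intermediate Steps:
M = -41 (M = 8 - 1*49 = 8 - 49 = -41)
A = -252 (A = -21*12 = -252)
n(I, d) = 0 (n(I, d) = -(2 - 1*2)/9 = -(2 - 2)/9 = -⅑*0 = 0)
g(V) = (-41 + V)/(-252 + V) (g(V) = (V - 41)/(V - 252) = (-41 + V)/(-252 + V))
-3768 + g(n(4, -8)) = -3768 + (-41 + 0)/(-252 + 0) = -3768 - 41/(-252) = -3768 - 1/252*(-41) = -3768 + 41/252 = -949495/252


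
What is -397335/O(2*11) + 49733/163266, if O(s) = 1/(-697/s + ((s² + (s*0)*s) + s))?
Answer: -169232993453431/897963 ≈ -1.8846e+8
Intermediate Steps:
O(s) = 1/(s + s² - 697/s) (O(s) = 1/(-697/s + ((s² + 0*s) + s)) = 1/(-697/s + ((s² + 0) + s)) = 1/(-697/s + (s² + s)) = 1/(-697/s + (s + s²)) = 1/(s + s² - 697/s))
-397335/O(2*11) + 49733/163266 = -397335/((2*11)/(-697 + (2*11)² + (2*11)³)) + 49733/163266 = -397335/(22/(-697 + 22² + 22³)) + 49733*(1/163266) = -397335/(22/(-697 + 484 + 10648)) + 49733/163266 = -397335/(22/10435) + 49733/163266 = -397335/(22*(1/10435)) + 49733/163266 = -397335/22/10435 + 49733/163266 = -397335*10435/22 + 49733/163266 = -4146190725/22 + 49733/163266 = -169232993453431/897963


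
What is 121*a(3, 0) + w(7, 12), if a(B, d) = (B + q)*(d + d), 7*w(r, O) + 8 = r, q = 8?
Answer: -⅐ ≈ -0.14286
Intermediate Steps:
w(r, O) = -8/7 + r/7
a(B, d) = 2*d*(8 + B) (a(B, d) = (B + 8)*(d + d) = (8 + B)*(2*d) = 2*d*(8 + B))
121*a(3, 0) + w(7, 12) = 121*(2*0*(8 + 3)) + (-8/7 + (⅐)*7) = 121*(2*0*11) + (-8/7 + 1) = 121*0 - ⅐ = 0 - ⅐ = -⅐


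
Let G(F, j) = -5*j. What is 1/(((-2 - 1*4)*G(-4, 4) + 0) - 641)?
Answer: -1/521 ≈ -0.0019194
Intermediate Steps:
1/(((-2 - 1*4)*G(-4, 4) + 0) - 641) = 1/(((-2 - 1*4)*(-5*4) + 0) - 641) = 1/(((-2 - 4)*(-20) + 0) - 641) = 1/((-6*(-20) + 0) - 641) = 1/((120 + 0) - 641) = 1/(120 - 641) = 1/(-521) = -1/521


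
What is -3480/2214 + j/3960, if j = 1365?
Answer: -39847/32472 ≈ -1.2271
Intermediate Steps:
-3480/2214 + j/3960 = -3480/2214 + 1365/3960 = -3480*1/2214 + 1365*(1/3960) = -580/369 + 91/264 = -39847/32472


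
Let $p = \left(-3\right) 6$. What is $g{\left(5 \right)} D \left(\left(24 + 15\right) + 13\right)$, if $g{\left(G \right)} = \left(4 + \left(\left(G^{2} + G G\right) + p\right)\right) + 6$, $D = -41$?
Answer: $-89544$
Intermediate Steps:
$p = -18$
$g{\left(G \right)} = -8 + 2 G^{2}$ ($g{\left(G \right)} = \left(4 - \left(18 - G^{2} - G G\right)\right) + 6 = \left(4 + \left(\left(G^{2} + G^{2}\right) - 18\right)\right) + 6 = \left(4 + \left(2 G^{2} - 18\right)\right) + 6 = \left(4 + \left(-18 + 2 G^{2}\right)\right) + 6 = \left(-14 + 2 G^{2}\right) + 6 = -8 + 2 G^{2}$)
$g{\left(5 \right)} D \left(\left(24 + 15\right) + 13\right) = \left(-8 + 2 \cdot 5^{2}\right) \left(-41\right) \left(\left(24 + 15\right) + 13\right) = \left(-8 + 2 \cdot 25\right) \left(-41\right) \left(39 + 13\right) = \left(-8 + 50\right) \left(-41\right) 52 = 42 \left(-41\right) 52 = \left(-1722\right) 52 = -89544$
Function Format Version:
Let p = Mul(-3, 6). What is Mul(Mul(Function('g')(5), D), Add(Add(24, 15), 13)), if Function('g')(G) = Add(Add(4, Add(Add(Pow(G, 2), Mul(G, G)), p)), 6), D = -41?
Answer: -89544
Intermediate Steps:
p = -18
Function('g')(G) = Add(-8, Mul(2, Pow(G, 2))) (Function('g')(G) = Add(Add(4, Add(Add(Pow(G, 2), Mul(G, G)), -18)), 6) = Add(Add(4, Add(Add(Pow(G, 2), Pow(G, 2)), -18)), 6) = Add(Add(4, Add(Mul(2, Pow(G, 2)), -18)), 6) = Add(Add(4, Add(-18, Mul(2, Pow(G, 2)))), 6) = Add(Add(-14, Mul(2, Pow(G, 2))), 6) = Add(-8, Mul(2, Pow(G, 2))))
Mul(Mul(Function('g')(5), D), Add(Add(24, 15), 13)) = Mul(Mul(Add(-8, Mul(2, Pow(5, 2))), -41), Add(Add(24, 15), 13)) = Mul(Mul(Add(-8, Mul(2, 25)), -41), Add(39, 13)) = Mul(Mul(Add(-8, 50), -41), 52) = Mul(Mul(42, -41), 52) = Mul(-1722, 52) = -89544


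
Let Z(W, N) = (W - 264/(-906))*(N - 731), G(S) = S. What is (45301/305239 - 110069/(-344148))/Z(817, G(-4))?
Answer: -7427327605889/9528542658208270620 ≈ -7.7948e-7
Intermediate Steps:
Z(W, N) = (-731 + N)*(44/151 + W) (Z(W, N) = (W - 264*(-1/906))*(-731 + N) = (W + 44/151)*(-731 + N) = (44/151 + W)*(-731 + N) = (-731 + N)*(44/151 + W))
(45301/305239 - 110069/(-344148))/Z(817, G(-4)) = (45301/305239 - 110069/(-344148))/(-32164/151 - 731*817 + (44/151)*(-4) - 4*817) = (45301*(1/305239) - 110069*(-1/344148))/(-32164/151 - 597227 - 176/151 - 3268) = (45301/305239 + 110069/344148)/(-90707085/151) = (49187600039/105047391372)*(-151/90707085) = -7427327605889/9528542658208270620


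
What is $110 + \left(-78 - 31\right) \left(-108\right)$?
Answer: $11882$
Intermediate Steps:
$110 + \left(-78 - 31\right) \left(-108\right) = 110 - -11772 = 110 + 11772 = 11882$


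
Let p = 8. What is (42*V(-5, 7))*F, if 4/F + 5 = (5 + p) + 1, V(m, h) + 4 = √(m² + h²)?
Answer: -224/3 + 56*√74/3 ≈ 85.910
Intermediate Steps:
V(m, h) = -4 + √(h² + m²) (V(m, h) = -4 + √(m² + h²) = -4 + √(h² + m²))
F = 4/9 (F = 4/(-5 + ((5 + 8) + 1)) = 4/(-5 + (13 + 1)) = 4/(-5 + 14) = 4/9 ≈ 0.44444)
(42*V(-5, 7))*F = (42*(-4 + √(7² + (-5)²)))*(4/9) = (42*(-4 + √(49 + 25)))*(4/9) = (42*(-4 + √74))*(4/9) = (-168 + 42*√74)*(4/9) = -224/3 + 56*√74/3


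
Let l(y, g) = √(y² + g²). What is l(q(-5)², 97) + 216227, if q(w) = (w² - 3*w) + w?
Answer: 216227 + √1510034 ≈ 2.1746e+5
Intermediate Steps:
q(w) = w² - 2*w
l(y, g) = √(g² + y²)
l(q(-5)², 97) + 216227 = √(97² + ((-5*(-2 - 5))²)²) + 216227 = √(9409 + ((-5*(-7))²)²) + 216227 = √(9409 + (35²)²) + 216227 = √(9409 + 1225²) + 216227 = √(9409 + 1500625) + 216227 = √1510034 + 216227 = 216227 + √1510034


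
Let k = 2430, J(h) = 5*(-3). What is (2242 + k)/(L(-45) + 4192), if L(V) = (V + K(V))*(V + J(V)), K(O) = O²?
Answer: -292/7163 ≈ -0.040765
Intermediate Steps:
J(h) = -15
L(V) = (-15 + V)*(V + V²) (L(V) = (V + V²)*(V - 15) = (V + V²)*(-15 + V) = (-15 + V)*(V + V²))
(2242 + k)/(L(-45) + 4192) = (2242 + 2430)/(-45*(-15 + (-45)² - 14*(-45)) + 4192) = 4672/(-45*(-15 + 2025 + 630) + 4192) = 4672/(-45*2640 + 4192) = 4672/(-118800 + 4192) = 4672/(-114608) = 4672*(-1/114608) = -292/7163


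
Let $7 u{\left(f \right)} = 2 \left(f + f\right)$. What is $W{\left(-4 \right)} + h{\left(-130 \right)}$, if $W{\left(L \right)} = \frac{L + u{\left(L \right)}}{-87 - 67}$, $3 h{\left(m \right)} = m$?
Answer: $- \frac{6364}{147} \approx -43.293$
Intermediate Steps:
$h{\left(m \right)} = \frac{m}{3}$
$u{\left(f \right)} = \frac{4 f}{7}$ ($u{\left(f \right)} = \frac{2 \left(f + f\right)}{7} = \frac{2 \cdot 2 f}{7} = \frac{4 f}{7}$)
$W{\left(L \right)} = - \frac{L}{98}$ ($W{\left(L \right)} = \frac{L + \frac{4 L}{7}}{-87 - 67} = \frac{\frac{11}{7} L}{-154} = \frac{11 L}{7} \left(- \frac{1}{154}\right) = - \frac{L}{98}$)
$W{\left(-4 \right)} + h{\left(-130 \right)} = \left(- \frac{1}{98}\right) \left(-4\right) + \frac{1}{3} \left(-130\right) = \frac{2}{49} - \frac{130}{3} = - \frac{6364}{147}$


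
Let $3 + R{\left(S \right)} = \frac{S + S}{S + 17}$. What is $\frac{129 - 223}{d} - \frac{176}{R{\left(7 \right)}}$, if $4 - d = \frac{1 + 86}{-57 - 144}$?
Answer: $\frac{444622}{8613} \approx 51.622$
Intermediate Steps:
$R{\left(S \right)} = -3 + \frac{2 S}{17 + S}$ ($R{\left(S \right)} = -3 + \frac{S + S}{S + 17} = -3 + \frac{2 S}{17 + S}$)
$d = \frac{297}{67}$ ($d = 4 - \frac{1 + 86}{-57 - 144} = 4 - \frac{87}{-201} = 4 - 87 \left(- \frac{1}{201}\right) = 4 - - \frac{29}{67} = 4 + \frac{29}{67} = \frac{297}{67} \approx 4.4328$)
$\frac{129 - 223}{d} - \frac{176}{R{\left(7 \right)}} = \frac{129 - 223}{\frac{297}{67}} - \frac{176}{\frac{1}{17 + 7} \left(-51 - 7\right)} = \left(129 - 223\right) \frac{67}{297} - \frac{176}{\frac{1}{24} \left(-51 - 7\right)} = \left(-94\right) \frac{67}{297} - \frac{176}{\frac{1}{24} \left(-58\right)} = - \frac{6298}{297} - \frac{176}{- \frac{29}{12}} = - \frac{6298}{297} - - \frac{2112}{29} = - \frac{6298}{297} + \frac{2112}{29} = \frac{444622}{8613}$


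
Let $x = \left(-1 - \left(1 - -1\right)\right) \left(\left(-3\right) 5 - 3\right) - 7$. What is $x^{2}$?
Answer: $2209$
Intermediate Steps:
$x = 47$ ($x = \left(-1 - \left(1 + 1\right)\right) \left(-15 - 3\right) - 7 = \left(-1 - 2\right) \left(-18\right) - 7 = \left(-3\right) \left(-18\right) - 7 = 54 - 7 = 47$)
$x^{2} = 47^{2} = 2209$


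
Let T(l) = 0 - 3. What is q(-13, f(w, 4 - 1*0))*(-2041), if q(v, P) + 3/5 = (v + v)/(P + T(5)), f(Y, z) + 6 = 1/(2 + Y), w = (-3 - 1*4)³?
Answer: -7167992/1535 ≈ -4669.7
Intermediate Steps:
T(l) = -3
w = -343 (w = (-3 - 4)³ = (-7)³ = -343)
f(Y, z) = -6 + 1/(2 + Y)
q(v, P) = -⅗ + 2*v/(-3 + P) (q(v, P) = -⅗ + (v + v)/(P - 3) = -⅗ + (2*v)/(-3 + P) = -⅗ + 2*v/(-3 + P))
q(-13, f(w, 4 - 1*0))*(-2041) = ((9 - 3*(-11 - 6*(-343))/(2 - 343) + 10*(-13))/(5*(-3 + (-11 - 6*(-343))/(2 - 343))))*(-2041) = ((9 - 3*(-11 + 2058)/(-341) - 130)/(5*(-3 + (-11 + 2058)/(-341))))*(-2041) = ((9 - (-3)*2047/341 - 130)/(5*(-3 - 1/341*2047)))*(-2041) = ((9 - 3*(-2047/341) - 130)/(5*(-3 - 2047/341)))*(-2041) = ((9 + 6141/341 - 130)/(5*(-3070/341)))*(-2041) = ((⅕)*(-341/3070)*(-35120/341))*(-2041) = (3512/1535)*(-2041) = -7167992/1535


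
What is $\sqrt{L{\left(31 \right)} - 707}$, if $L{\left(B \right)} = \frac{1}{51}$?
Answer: $\frac{2 i \sqrt{459714}}{51} \approx 26.589 i$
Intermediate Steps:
$L{\left(B \right)} = \frac{1}{51}$
$\sqrt{L{\left(31 \right)} - 707} = \sqrt{\frac{1}{51} - 707} = \sqrt{- \frac{36056}{51}} = \frac{2 i \sqrt{459714}}{51}$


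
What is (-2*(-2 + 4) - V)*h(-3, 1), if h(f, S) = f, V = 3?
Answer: 21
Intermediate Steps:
(-2*(-2 + 4) - V)*h(-3, 1) = (-2*(-2 + 4) - 1*3)*(-3) = (-2*2 - 3)*(-3) = (-4 - 3)*(-3) = -7*(-3) = 21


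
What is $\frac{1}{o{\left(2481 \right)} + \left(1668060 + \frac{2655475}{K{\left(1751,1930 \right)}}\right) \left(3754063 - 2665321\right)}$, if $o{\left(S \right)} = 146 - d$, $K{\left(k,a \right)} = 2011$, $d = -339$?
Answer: $\frac{2011}{3655042045963505} \approx 5.502 \cdot 10^{-13}$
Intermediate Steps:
$o{\left(S \right)} = 485$ ($o{\left(S \right)} = 146 - -339 = 146 + 339 = 485$)
$\frac{1}{o{\left(2481 \right)} + \left(1668060 + \frac{2655475}{K{\left(1751,1930 \right)}}\right) \left(3754063 - 2665321\right)} = \frac{1}{485 + \left(1668060 + \frac{2655475}{2011}\right) \left(3754063 - 2665321\right)} = \frac{1}{485 + \left(1668060 + 2655475 \cdot \frac{1}{2011}\right) 1088742} = \frac{1}{485 + \left(1668060 + \frac{2655475}{2011}\right) 1088742} = \frac{1}{485 + \frac{3357124135}{2011} \cdot 1088742} = \frac{1}{485 + \frac{3655042044988170}{2011}} = \frac{1}{\frac{3655042045963505}{2011}} = \frac{2011}{3655042045963505}$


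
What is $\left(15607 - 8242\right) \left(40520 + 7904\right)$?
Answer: $356642760$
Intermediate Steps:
$\left(15607 - 8242\right) \left(40520 + 7904\right) = 7365 \cdot 48424 = 356642760$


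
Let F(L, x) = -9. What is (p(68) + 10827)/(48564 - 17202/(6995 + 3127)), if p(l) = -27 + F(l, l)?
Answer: 1654947/7447691 ≈ 0.22221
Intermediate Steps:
p(l) = -36 (p(l) = -27 - 9 = -36)
(p(68) + 10827)/(48564 - 17202/(6995 + 3127)) = (-36 + 10827)/(48564 - 17202/(6995 + 3127)) = 10791/(48564 - 17202/10122) = 10791/(48564 - 17202*1/10122) = 10791/(48564 - 2867/1687) = 10791/(81924601/1687) = 10791*(1687/81924601) = 1654947/7447691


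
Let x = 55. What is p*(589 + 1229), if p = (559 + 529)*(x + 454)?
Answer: 1006793856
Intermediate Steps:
p = 553792 (p = (559 + 529)*(55 + 454) = 1088*509 = 553792)
p*(589 + 1229) = 553792*(589 + 1229) = 553792*1818 = 1006793856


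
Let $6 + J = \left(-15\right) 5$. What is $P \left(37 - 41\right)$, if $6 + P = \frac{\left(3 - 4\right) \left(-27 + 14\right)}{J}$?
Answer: $\frac{1996}{81} \approx 24.642$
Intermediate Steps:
$J = -81$ ($J = -6 - 75 = -81$)
$P = - \frac{499}{81}$ ($P = -6 + \frac{\left(3 - 4\right) \left(-27 + 14\right)}{-81} = -6 + \left(-1\right) \left(-13\right) \left(- \frac{1}{81}\right) = -6 + 13 \left(- \frac{1}{81}\right) = -6 - \frac{13}{81} = - \frac{499}{81} \approx -6.1605$)
$P \left(37 - 41\right) = - \frac{499 \left(37 - 41\right)}{81} = \left(- \frac{499}{81}\right) \left(-4\right) = \frac{1996}{81}$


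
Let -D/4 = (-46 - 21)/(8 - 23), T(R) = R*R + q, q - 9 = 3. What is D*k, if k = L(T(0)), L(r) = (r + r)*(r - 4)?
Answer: -17152/5 ≈ -3430.4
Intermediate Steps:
q = 12 (q = 9 + 3 = 12)
T(R) = 12 + R² (T(R) = R*R + 12 = R² + 12 = 12 + R²)
L(r) = 2*r*(-4 + r) (L(r) = (2*r)*(-4 + r) = 2*r*(-4 + r))
D = -268/15 (D = -4*(-46 - 21)/(8 - 23) = -(-268)/(-15) = -(-268)*(-1)/15 = -4*67/15 = -268/15 ≈ -17.867)
k = 192 (k = 2*(12 + 0²)*(-4 + (12 + 0²)) = 2*(12 + 0)*(-4 + (12 + 0)) = 2*12*(-4 + 12) = 2*12*8 = 192)
D*k = -268/15*192 = -17152/5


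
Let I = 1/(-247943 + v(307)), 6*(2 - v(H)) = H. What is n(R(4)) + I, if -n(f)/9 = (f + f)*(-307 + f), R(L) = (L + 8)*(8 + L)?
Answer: 628654190682/1487953 ≈ 4.2250e+5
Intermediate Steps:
v(H) = 2 - H/6
R(L) = (8 + L)² (R(L) = (8 + L)*(8 + L) = (8 + L)²)
n(f) = -18*f*(-307 + f) (n(f) = -9*(f + f)*(-307 + f) = -9*2*f*(-307 + f) = -18*f*(-307 + f))
I = -6/1487953 (I = 1/(-247943 + (2 - ⅙*307)) = 1/(-247943 + (2 - 307/6)) = 1/(-247943 - 295/6) = 1/(-1487953/6) = -6/1487953 ≈ -4.0324e-6)
n(R(4)) + I = 18*(8 + 4)²*(307 - (8 + 4)²) - 6/1487953 = 18*12²*(307 - 1*12²) - 6/1487953 = 18*144*(307 - 1*144) - 6/1487953 = 18*144*(307 - 144) - 6/1487953 = 18*144*163 - 6/1487953 = 422496 - 6/1487953 = 628654190682/1487953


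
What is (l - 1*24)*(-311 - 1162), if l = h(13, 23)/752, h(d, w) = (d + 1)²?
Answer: 6573999/188 ≈ 34968.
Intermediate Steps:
h(d, w) = (1 + d)²
l = 49/188 (l = (1 + 13)²/752 = 14²*(1/752) = 196*(1/752) = 49/188 ≈ 0.26064)
(l - 1*24)*(-311 - 1162) = (49/188 - 1*24)*(-311 - 1162) = (49/188 - 24)*(-1473) = -4463/188*(-1473) = 6573999/188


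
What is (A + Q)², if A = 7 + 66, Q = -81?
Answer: 64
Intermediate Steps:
A = 73
(A + Q)² = (73 - 81)² = (-8)² = 64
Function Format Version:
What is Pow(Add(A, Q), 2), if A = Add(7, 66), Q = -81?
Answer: 64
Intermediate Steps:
A = 73
Pow(Add(A, Q), 2) = Pow(Add(73, -81), 2) = Pow(-8, 2) = 64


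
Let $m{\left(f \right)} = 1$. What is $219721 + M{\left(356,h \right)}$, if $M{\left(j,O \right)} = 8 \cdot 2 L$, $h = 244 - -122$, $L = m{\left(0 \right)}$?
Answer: $219737$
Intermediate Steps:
$L = 1$
$h = 366$ ($h = 244 + 122 = 366$)
$M{\left(j,O \right)} = 16$ ($M{\left(j,O \right)} = 8 \cdot 2 \cdot 1 = 16 \cdot 1 = 16$)
$219721 + M{\left(356,h \right)} = 219721 + 16 = 219737$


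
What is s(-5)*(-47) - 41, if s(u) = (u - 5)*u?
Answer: -2391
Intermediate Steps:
s(u) = u*(-5 + u) (s(u) = (-5 + u)*u = u*(-5 + u))
s(-5)*(-47) - 41 = -5*(-5 - 5)*(-47) - 41 = -5*(-10)*(-47) - 41 = 50*(-47) - 41 = -2350 - 41 = -2391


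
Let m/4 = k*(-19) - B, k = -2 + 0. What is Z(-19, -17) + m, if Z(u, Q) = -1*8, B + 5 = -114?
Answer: 620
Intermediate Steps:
B = -119 (B = -5 - 114 = -119)
k = -2
m = 628 (m = 4*(-2*(-19) - 1*(-119)) = 4*(38 + 119) = 4*157 = 628)
Z(u, Q) = -8
Z(-19, -17) + m = -8 + 628 = 620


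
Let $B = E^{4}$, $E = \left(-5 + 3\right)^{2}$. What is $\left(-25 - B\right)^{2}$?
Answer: $78961$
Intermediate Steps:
$E = 4$ ($E = \left(-2\right)^{2} = 4$)
$B = 256$ ($B = 4^{4} = 256$)
$\left(-25 - B\right)^{2} = \left(-25 - 256\right)^{2} = \left(-281\right)^{2} = 78961$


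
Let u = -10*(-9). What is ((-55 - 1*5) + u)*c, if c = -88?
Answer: -2640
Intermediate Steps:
u = 90
((-55 - 1*5) + u)*c = ((-55 - 1*5) + 90)*(-88) = ((-55 - 5) + 90)*(-88) = (-60 + 90)*(-88) = 30*(-88) = -2640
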